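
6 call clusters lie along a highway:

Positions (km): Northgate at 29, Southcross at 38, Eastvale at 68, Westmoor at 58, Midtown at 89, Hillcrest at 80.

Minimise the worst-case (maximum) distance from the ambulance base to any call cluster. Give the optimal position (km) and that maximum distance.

location 59, max distance 30

The 1-center on a line is the midpoint of the two extreme points: leftmost at 29, rightmost at 89.
Optimal location = (29 + 89)/2 = 59; maximum distance = (89 − 29)/2 = 30.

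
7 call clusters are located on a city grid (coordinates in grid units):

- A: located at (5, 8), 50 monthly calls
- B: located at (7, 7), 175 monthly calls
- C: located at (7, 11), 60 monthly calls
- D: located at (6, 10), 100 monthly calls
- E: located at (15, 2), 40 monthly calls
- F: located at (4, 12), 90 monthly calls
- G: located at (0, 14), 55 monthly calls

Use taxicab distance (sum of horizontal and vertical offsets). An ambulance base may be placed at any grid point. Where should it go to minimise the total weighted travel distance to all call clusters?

Manhattan distance separates: Σwᵢ(|x−xᵢ|+|y−yᵢ|) = Σwᵢ|x−xᵢ| + Σwᵢ|y−yᵢ|, so x and y are optimised independently as 1-D weighted medians.
Total weight W = 570; half = 285.
x-coordinate, sorted with cumulative weight:
  x=0 (G, w=55) cum 55
  x=4 (F, w=90) cum 145
  x=5 (A, w=50) cum 195
  x=6 (D, w=100) cum 295  ← median
  x=7 (B, w=175) cum 470
  x=7 (C, w=60) cum 530
  x=15 (E, w=40) cum 570
⇒ x* = 6
y-coordinate, sorted with cumulative weight:
  y=2 (E, w=40) cum 40
  y=7 (B, w=175) cum 215
  y=8 (A, w=50) cum 265
  y=10 (D, w=100) cum 365  ← median
  y=11 (C, w=60) cum 425
  y=12 (F, w=90) cum 515
  y=14 (G, w=55) cum 570
⇒ y* = 10

(6, 10)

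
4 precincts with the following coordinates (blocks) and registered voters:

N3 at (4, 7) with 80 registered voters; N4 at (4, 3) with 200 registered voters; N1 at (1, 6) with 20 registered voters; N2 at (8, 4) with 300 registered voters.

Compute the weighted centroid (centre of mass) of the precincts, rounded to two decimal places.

(5.90, 4.13)

The minimiser of Σwᵢ‖p−pᵢ‖² is the weighted centroid p* = (Σwᵢpᵢ)/(Σwᵢ).
Σwᵢ = 600.
Σwᵢxᵢ = 80·4 + 200·4 + 20·1 + 300·8 = 3540.
Σwᵢyᵢ = 80·7 + 200·3 + 20·6 + 300·4 = 2480.
x* = 3540/600 = 5.90, y* = 2480/600 = 4.13.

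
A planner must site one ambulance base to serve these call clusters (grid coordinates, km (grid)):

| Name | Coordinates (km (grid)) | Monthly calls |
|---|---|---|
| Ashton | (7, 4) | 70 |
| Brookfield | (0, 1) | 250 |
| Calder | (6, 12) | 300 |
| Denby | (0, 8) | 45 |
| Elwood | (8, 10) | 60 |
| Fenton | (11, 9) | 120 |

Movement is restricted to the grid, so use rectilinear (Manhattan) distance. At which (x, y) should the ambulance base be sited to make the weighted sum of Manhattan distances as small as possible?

Manhattan distance separates: Σwᵢ(|x−xᵢ|+|y−yᵢ|) = Σwᵢ|x−xᵢ| + Σwᵢ|y−yᵢ|, so x and y are optimised independently as 1-D weighted medians.
Total weight W = 845; half = 422.5.
x-coordinate, sorted with cumulative weight:
  x=0 (Brookfield, w=250) cum 250
  x=0 (Denby, w=45) cum 295
  x=6 (Calder, w=300) cum 595  ← median
  x=7 (Ashton, w=70) cum 665
  x=8 (Elwood, w=60) cum 725
  x=11 (Fenton, w=120) cum 845
⇒ x* = 6
y-coordinate, sorted with cumulative weight:
  y=1 (Brookfield, w=250) cum 250
  y=4 (Ashton, w=70) cum 320
  y=8 (Denby, w=45) cum 365
  y=9 (Fenton, w=120) cum 485  ← median
  y=10 (Elwood, w=60) cum 545
  y=12 (Calder, w=300) cum 845
⇒ y* = 9

(6, 9)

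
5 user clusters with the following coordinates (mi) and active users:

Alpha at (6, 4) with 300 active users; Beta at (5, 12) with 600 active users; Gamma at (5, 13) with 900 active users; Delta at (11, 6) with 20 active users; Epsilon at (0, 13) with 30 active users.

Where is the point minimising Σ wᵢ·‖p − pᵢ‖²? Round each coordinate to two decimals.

The minimiser of Σwᵢ‖p−pᵢ‖² is the weighted centroid p* = (Σwᵢpᵢ)/(Σwᵢ).
Σwᵢ = 1850.
Σwᵢxᵢ = 300·6 + 600·5 + 900·5 + 20·11 + 30·0 = 9520.
Σwᵢyᵢ = 300·4 + 600·12 + 900·13 + 20·6 + 30·13 = 20610.
x* = 9520/1850 = 5.15, y* = 20610/1850 = 11.14.

(5.15, 11.14)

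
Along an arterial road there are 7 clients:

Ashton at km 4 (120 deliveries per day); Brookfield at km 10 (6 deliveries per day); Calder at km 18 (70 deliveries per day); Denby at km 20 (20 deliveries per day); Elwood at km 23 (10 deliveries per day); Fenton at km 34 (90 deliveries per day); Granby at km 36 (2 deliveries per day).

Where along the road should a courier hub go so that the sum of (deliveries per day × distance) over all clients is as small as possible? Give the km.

For a sum of weighted absolute distances on a line, the optimum is the weighted median (not the mean). Total weight W = 318; half-weight = 159.
Sort by position and accumulate weight:
  km 4 (Ashton, w=120) → cum 120
  km 10 (Brookfield, w=6) → cum 126
  km 18 (Calder, w=70) → cum 196  ≥ 159 → median here
  km 20 (Denby, w=20) → cum 216
  km 23 (Elwood, w=10) → cum 226
  km 34 (Fenton, w=90) → cum 316
  km 36 (Granby, w=2) → cum 318
Optimal location: km 18.

x = 18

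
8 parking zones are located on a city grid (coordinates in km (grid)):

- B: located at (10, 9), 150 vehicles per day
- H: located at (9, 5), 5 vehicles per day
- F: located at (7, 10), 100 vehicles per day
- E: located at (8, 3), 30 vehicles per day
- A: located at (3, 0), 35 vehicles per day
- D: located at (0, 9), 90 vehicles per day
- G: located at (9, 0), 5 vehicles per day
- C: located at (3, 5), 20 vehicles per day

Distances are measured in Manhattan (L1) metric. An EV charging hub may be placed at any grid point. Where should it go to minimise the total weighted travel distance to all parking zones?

(7, 9)

Manhattan distance separates: Σwᵢ(|x−xᵢ|+|y−yᵢ|) = Σwᵢ|x−xᵢ| + Σwᵢ|y−yᵢ|, so x and y are optimised independently as 1-D weighted medians.
Total weight W = 435; half = 217.5.
x-coordinate, sorted with cumulative weight:
  x=0 (D, w=90) cum 90
  x=3 (A, w=35) cum 125
  x=3 (C, w=20) cum 145
  x=7 (F, w=100) cum 245  ← median
  x=8 (E, w=30) cum 275
  x=9 (H, w=5) cum 280
  x=9 (G, w=5) cum 285
  x=10 (B, w=150) cum 435
⇒ x* = 7
y-coordinate, sorted with cumulative weight:
  y=0 (A, w=35) cum 35
  y=0 (G, w=5) cum 40
  y=3 (E, w=30) cum 70
  y=5 (H, w=5) cum 75
  y=5 (C, w=20) cum 95
  y=9 (B, w=150) cum 245  ← median
  y=9 (D, w=90) cum 335
  y=10 (F, w=100) cum 435
⇒ y* = 9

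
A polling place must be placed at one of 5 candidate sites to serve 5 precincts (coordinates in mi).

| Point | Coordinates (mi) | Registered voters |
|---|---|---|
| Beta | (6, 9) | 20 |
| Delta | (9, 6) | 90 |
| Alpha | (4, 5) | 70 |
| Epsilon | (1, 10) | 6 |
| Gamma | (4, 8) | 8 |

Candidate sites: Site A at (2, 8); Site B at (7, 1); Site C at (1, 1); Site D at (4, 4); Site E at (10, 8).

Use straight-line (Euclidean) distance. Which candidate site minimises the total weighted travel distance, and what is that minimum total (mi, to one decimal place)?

Total weighted distance at each candidate:
  Site A (2, 8): total = 1019.5
  Site B (7, 1): total = 1121.7
  Site C (1, 1): total = 1502.7
  Site D (4, 4): total = 734.6
  Site E (10, 8): total = 856.6
Minimum is at Site D with total 734.6 mi.

Site D, total 734.6 mi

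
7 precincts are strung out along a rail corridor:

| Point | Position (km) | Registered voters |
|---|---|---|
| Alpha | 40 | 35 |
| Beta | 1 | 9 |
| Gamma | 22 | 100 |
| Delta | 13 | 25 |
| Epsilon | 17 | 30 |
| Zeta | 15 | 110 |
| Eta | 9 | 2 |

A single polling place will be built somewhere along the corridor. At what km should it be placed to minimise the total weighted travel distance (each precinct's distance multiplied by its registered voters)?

x = 17

For a sum of weighted absolute distances on a line, the optimum is the weighted median (not the mean). Total weight W = 311; half-weight = 155.5.
Sort by position and accumulate weight:
  km 1 (Beta, w=9) → cum 9
  km 9 (Eta, w=2) → cum 11
  km 13 (Delta, w=25) → cum 36
  km 15 (Zeta, w=110) → cum 146
  km 17 (Epsilon, w=30) → cum 176  ≥ 155.5 → median here
  km 22 (Gamma, w=100) → cum 276
  km 40 (Alpha, w=35) → cum 311
Optimal location: km 17.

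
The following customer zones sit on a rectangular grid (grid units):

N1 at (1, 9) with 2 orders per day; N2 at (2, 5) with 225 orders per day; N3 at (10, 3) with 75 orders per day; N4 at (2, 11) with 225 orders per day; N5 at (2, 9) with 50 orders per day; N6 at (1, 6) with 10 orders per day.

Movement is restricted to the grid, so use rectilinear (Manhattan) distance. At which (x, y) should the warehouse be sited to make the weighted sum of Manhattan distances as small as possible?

Manhattan distance separates: Σwᵢ(|x−xᵢ|+|y−yᵢ|) = Σwᵢ|x−xᵢ| + Σwᵢ|y−yᵢ|, so x and y are optimised independently as 1-D weighted medians.
Total weight W = 587; half = 293.5.
x-coordinate, sorted with cumulative weight:
  x=1 (N1, w=2) cum 2
  x=1 (N6, w=10) cum 12
  x=2 (N2, w=225) cum 237
  x=2 (N4, w=225) cum 462  ← median
  x=2 (N5, w=50) cum 512
  x=10 (N3, w=75) cum 587
⇒ x* = 2
y-coordinate, sorted with cumulative weight:
  y=3 (N3, w=75) cum 75
  y=5 (N2, w=225) cum 300  ← median
  y=6 (N6, w=10) cum 310
  y=9 (N1, w=2) cum 312
  y=9 (N5, w=50) cum 362
  y=11 (N4, w=225) cum 587
⇒ y* = 5

(2, 5)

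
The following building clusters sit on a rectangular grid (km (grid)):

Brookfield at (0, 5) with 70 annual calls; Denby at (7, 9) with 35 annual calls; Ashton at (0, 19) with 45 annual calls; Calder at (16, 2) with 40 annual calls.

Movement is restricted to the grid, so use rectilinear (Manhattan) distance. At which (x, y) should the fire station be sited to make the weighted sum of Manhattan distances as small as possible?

(0, 5)

Manhattan distance separates: Σwᵢ(|x−xᵢ|+|y−yᵢ|) = Σwᵢ|x−xᵢ| + Σwᵢ|y−yᵢ|, so x and y are optimised independently as 1-D weighted medians.
Total weight W = 190; half = 95.
x-coordinate, sorted with cumulative weight:
  x=0 (Brookfield, w=70) cum 70
  x=0 (Ashton, w=45) cum 115  ← median
  x=7 (Denby, w=35) cum 150
  x=16 (Calder, w=40) cum 190
⇒ x* = 0
y-coordinate, sorted with cumulative weight:
  y=2 (Calder, w=40) cum 40
  y=5 (Brookfield, w=70) cum 110  ← median
  y=9 (Denby, w=35) cum 145
  y=19 (Ashton, w=45) cum 190
⇒ y* = 5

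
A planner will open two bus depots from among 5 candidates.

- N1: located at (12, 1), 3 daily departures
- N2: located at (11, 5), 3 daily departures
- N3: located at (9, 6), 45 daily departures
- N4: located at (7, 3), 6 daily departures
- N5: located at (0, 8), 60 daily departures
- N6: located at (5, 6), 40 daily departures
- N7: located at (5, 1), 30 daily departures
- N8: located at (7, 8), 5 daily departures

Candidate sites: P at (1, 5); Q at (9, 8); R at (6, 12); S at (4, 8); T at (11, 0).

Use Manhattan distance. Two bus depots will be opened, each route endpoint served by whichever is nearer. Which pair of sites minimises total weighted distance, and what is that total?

{Q, S}, total 787

Evaluate every pair (each demand assigned to the nearer of the two):
  {Q, S}: total = 787
  {P, Q}: total = 867
  {S, T}: total = 963
  {P, S}: total = 1053
  {R, S}: total = 1053
  {P, T}: total = 1118
  {Q, T}: total = 1153
  {P, R}: total = 1233
  {Q, R}: total = 1297
  {R, T}: total = 1538
Best pair: {Q, S} with total 787.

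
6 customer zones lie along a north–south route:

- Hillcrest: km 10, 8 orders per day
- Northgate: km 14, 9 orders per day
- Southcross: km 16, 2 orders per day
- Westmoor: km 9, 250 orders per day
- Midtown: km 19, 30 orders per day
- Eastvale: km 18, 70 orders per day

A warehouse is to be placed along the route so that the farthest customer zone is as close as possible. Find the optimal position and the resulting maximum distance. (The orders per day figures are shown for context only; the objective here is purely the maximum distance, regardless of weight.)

location 14, max distance 5

The 1-center on a line is the midpoint of the two extreme points: leftmost at 9, rightmost at 19.
Optimal location = (9 + 19)/2 = 14; maximum distance = (19 − 9)/2 = 5.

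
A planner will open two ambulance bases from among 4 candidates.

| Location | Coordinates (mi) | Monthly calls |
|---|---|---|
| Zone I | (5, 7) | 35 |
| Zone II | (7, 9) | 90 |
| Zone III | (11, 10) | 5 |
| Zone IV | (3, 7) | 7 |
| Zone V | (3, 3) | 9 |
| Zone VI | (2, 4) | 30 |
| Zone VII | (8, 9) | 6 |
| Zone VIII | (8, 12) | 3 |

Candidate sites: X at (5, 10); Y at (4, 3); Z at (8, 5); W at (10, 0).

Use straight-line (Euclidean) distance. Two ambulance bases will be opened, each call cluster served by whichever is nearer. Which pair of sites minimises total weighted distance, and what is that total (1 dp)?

Evaluate every pair (each demand assigned to the nearer of the two):
  {X, Y}: total = 467.4
  {X, Z}: total = 621.4
  {X, W}: total = 658.0
  {Y, Z}: total = 676.4
  {Z, W}: total = 840.1
  {Y, W}: total = 975.3
Best pair: {X, Y} with total 467.4.

{X, Y}, total 467.4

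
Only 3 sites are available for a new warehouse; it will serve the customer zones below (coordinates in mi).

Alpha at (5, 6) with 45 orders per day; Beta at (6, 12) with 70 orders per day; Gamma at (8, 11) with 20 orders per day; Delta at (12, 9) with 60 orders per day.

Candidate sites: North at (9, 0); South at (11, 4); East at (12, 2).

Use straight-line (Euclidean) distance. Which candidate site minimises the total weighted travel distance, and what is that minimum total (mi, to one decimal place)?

South, total 1403.2 mi

Total weighted distance at each candidate:
  North (9, 0): total = 1980.5
  South (11, 4): total = 1403.2
  East (12, 2): total = 1796.1
Minimum is at South with total 1403.2 mi.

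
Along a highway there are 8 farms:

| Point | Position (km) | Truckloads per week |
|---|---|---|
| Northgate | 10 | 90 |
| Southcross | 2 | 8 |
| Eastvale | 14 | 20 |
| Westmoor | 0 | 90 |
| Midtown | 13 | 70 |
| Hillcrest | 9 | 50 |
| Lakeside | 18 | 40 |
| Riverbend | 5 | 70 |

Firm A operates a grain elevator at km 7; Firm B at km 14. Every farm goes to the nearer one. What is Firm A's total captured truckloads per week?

The indifferent point is the midpoint (7+14)/2 = 10.5; farms left of it (closer to Firm A at 7) go to Firm A, those right go to Firm B.
  Westmoor at 0 (w=90) → Firm A
  Southcross at 2 (w=8) → Firm A
  Riverbend at 5 (w=70) → Firm A
  Hillcrest at 9 (w=50) → Firm A
  Northgate at 10 (w=90) → Firm A
  Midtown at 13 (w=70) → Firm B
  Eastvale at 14 (w=20) → Firm B
  Lakeside at 18 (w=40) → Firm B
Firm A captures 308; Firm B captures 130.

308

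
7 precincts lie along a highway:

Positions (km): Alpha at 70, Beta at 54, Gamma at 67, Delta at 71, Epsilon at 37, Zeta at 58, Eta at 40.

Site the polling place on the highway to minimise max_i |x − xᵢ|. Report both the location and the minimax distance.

location 54, max distance 17

The 1-center on a line is the midpoint of the two extreme points: leftmost at 37, rightmost at 71.
Optimal location = (37 + 71)/2 = 54; maximum distance = (71 − 37)/2 = 17.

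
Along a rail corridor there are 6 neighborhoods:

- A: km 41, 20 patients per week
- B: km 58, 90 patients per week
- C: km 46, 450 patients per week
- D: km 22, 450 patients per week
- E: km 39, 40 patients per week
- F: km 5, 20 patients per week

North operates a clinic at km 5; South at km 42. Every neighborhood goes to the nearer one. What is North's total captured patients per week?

470

The indifferent point is the midpoint (5+42)/2 = 23.5; neighborhoods left of it (closer to North at 5) go to North, those right go to South.
  F at 5 (w=20) → North
  D at 22 (w=450) → North
  E at 39 (w=40) → South
  A at 41 (w=20) → South
  C at 46 (w=450) → South
  B at 58 (w=90) → South
North captures 470; South captures 600.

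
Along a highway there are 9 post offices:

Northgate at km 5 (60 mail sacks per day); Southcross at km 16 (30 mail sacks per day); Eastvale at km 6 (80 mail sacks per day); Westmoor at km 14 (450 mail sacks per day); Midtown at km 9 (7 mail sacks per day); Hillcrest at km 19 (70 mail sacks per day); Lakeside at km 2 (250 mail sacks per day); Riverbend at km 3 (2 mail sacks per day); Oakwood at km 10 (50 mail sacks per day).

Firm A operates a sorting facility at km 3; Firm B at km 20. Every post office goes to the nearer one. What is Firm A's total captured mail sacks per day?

The indifferent point is the midpoint (3+20)/2 = 11.5; post offices left of it (closer to Firm A at 3) go to Firm A, those right go to Firm B.
  Lakeside at 2 (w=250) → Firm A
  Riverbend at 3 (w=2) → Firm A
  Northgate at 5 (w=60) → Firm A
  Eastvale at 6 (w=80) → Firm A
  Midtown at 9 (w=7) → Firm A
  Oakwood at 10 (w=50) → Firm A
  Westmoor at 14 (w=450) → Firm B
  Southcross at 16 (w=30) → Firm B
  Hillcrest at 19 (w=70) → Firm B
Firm A captures 449; Firm B captures 550.

449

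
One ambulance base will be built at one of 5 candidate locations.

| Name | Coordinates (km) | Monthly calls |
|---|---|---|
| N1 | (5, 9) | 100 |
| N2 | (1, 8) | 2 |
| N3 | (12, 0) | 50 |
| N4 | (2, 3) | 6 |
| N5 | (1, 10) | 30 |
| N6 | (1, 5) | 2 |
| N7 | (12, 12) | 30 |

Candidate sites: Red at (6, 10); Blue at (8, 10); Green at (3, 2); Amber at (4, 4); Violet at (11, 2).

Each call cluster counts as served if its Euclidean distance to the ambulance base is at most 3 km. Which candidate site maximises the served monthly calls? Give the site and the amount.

Coverage radius r = 3 km; a point is covered iff (Δx)²+(Δy)² ≤ 3² = 9.
  Red (6, 10): covers {N1} → 100
  Blue (8, 10): covers {none} → 0
  Green (3, 2): covers {N4} → 6
  Amber (4, 4): covers {N4} → 6
  Violet (11, 2): covers {N3} → 50
Maximum coverage at Red: 100 monthly calls.

Red, covering 100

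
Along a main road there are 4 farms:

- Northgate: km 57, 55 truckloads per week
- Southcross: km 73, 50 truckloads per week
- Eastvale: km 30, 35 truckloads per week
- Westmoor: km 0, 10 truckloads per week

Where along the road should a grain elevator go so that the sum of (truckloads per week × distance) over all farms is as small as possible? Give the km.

x = 57

For a sum of weighted absolute distances on a line, the optimum is the weighted median (not the mean). Total weight W = 150; half-weight = 75.
Sort by position and accumulate weight:
  km 0 (Westmoor, w=10) → cum 10
  km 30 (Eastvale, w=35) → cum 45
  km 57 (Northgate, w=55) → cum 100  ≥ 75 → median here
  km 73 (Southcross, w=50) → cum 150
Optimal location: km 57.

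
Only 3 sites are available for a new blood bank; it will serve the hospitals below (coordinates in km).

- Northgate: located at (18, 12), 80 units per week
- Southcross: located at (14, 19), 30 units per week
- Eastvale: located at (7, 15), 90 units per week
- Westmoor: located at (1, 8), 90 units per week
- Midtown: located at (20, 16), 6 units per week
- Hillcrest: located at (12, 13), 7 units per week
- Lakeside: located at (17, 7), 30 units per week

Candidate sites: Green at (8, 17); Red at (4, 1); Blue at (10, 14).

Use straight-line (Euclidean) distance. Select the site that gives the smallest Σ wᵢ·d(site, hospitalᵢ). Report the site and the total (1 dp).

Total weighted distance at each candidate:
  Green (8, 17): total = 2827.0
  Red (4, 1): total = 4678.2
  Blue (10, 14): total = 2483.7
Minimum is at Blue with total 2483.7 km.

Blue, total 2483.7 km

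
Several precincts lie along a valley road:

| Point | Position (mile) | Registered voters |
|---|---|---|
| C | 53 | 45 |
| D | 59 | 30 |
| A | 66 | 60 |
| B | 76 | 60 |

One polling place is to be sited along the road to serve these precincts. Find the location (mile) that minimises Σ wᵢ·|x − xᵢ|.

For a sum of weighted absolute distances on a line, the optimum is the weighted median (not the mean). Total weight W = 195; half-weight = 97.5.
Sort by position and accumulate weight:
  mile 53 (C, w=45) → cum 45
  mile 59 (D, w=30) → cum 75
  mile 66 (A, w=60) → cum 135  ≥ 97.5 → median here
  mile 76 (B, w=60) → cum 195
Optimal location: mile 66.

x = 66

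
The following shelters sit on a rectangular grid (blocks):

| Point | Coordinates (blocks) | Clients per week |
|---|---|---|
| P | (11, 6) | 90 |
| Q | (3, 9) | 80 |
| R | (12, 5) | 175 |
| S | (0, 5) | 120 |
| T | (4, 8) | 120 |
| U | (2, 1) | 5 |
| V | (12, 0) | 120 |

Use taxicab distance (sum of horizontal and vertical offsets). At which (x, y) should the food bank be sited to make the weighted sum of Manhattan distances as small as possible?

(11, 5)

Manhattan distance separates: Σwᵢ(|x−xᵢ|+|y−yᵢ|) = Σwᵢ|x−xᵢ| + Σwᵢ|y−yᵢ|, so x and y are optimised independently as 1-D weighted medians.
Total weight W = 710; half = 355.
x-coordinate, sorted with cumulative weight:
  x=0 (S, w=120) cum 120
  x=2 (U, w=5) cum 125
  x=3 (Q, w=80) cum 205
  x=4 (T, w=120) cum 325
  x=11 (P, w=90) cum 415  ← median
  x=12 (R, w=175) cum 590
  x=12 (V, w=120) cum 710
⇒ x* = 11
y-coordinate, sorted with cumulative weight:
  y=0 (V, w=120) cum 120
  y=1 (U, w=5) cum 125
  y=5 (R, w=175) cum 300
  y=5 (S, w=120) cum 420  ← median
  y=6 (P, w=90) cum 510
  y=8 (T, w=120) cum 630
  y=9 (Q, w=80) cum 710
⇒ y* = 5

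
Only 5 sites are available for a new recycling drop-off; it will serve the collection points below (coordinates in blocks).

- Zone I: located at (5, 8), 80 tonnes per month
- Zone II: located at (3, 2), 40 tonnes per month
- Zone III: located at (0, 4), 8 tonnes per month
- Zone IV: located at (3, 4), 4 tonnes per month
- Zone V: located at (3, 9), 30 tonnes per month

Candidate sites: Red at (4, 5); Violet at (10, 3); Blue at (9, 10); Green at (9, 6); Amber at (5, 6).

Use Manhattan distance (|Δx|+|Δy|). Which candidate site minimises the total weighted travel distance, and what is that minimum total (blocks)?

Total weighted distance at each candidate:
  Red (4, 5): total = 678
  Violet (10, 3): total = 1630
  Blue (9, 10): total = 1418
  Green (9, 6): total = 1270
  Amber (5, 6): total = 622
Minimum is at Amber with total 622 blocks.

Amber, total 622 blocks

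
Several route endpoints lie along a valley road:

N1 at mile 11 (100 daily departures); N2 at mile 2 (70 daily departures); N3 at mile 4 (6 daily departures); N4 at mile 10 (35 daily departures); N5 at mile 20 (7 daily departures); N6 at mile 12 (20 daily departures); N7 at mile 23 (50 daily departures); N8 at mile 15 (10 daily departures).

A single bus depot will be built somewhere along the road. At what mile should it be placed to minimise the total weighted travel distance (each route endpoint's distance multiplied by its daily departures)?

For a sum of weighted absolute distances on a line, the optimum is the weighted median (not the mean). Total weight W = 298; half-weight = 149.
Sort by position and accumulate weight:
  mile 2 (N2, w=70) → cum 70
  mile 4 (N3, w=6) → cum 76
  mile 10 (N4, w=35) → cum 111
  mile 11 (N1, w=100) → cum 211  ≥ 149 → median here
  mile 12 (N6, w=20) → cum 231
  mile 15 (N8, w=10) → cum 241
  mile 20 (N5, w=7) → cum 248
  mile 23 (N7, w=50) → cum 298
Optimal location: mile 11.

x = 11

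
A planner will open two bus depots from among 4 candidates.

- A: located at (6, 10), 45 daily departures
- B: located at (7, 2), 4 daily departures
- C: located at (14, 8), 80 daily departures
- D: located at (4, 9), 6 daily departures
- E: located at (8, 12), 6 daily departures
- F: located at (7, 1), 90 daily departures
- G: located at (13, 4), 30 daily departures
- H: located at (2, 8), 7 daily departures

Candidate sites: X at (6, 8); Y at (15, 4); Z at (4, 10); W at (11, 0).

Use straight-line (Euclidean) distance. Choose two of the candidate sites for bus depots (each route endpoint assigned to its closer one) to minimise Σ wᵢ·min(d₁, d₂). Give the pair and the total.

Evaluate every pair (each demand assigned to the nearer of the two):
  {X, Y}: total = 1208.8
  {X, W}: total = 1321.4
  {Y, Z}: total = 1334.4
  {Z, W}: total = 1349.3
  {Y, W}: total = 1482.0
  {X, Z}: total = 1685.2
Best pair: {X, Y} with total 1208.8.

{X, Y}, total 1208.8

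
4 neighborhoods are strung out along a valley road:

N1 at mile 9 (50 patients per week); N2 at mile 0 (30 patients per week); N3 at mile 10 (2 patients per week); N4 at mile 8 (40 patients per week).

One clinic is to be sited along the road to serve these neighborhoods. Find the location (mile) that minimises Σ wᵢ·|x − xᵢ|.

For a sum of weighted absolute distances on a line, the optimum is the weighted median (not the mean). Total weight W = 122; half-weight = 61.
Sort by position and accumulate weight:
  mile 0 (N2, w=30) → cum 30
  mile 8 (N4, w=40) → cum 70  ≥ 61 → median here
  mile 9 (N1, w=50) → cum 120
  mile 10 (N3, w=2) → cum 122
Optimal location: mile 8.

x = 8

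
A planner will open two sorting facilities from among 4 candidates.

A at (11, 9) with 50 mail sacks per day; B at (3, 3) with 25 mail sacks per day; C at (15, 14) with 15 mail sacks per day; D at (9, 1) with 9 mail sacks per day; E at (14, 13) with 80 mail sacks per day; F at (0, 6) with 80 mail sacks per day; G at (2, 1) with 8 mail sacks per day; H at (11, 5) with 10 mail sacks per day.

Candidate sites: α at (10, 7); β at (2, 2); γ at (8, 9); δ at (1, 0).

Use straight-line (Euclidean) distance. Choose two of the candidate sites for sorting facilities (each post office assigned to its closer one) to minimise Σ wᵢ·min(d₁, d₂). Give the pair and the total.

{α, β}, total 1296.0

Evaluate every pair (each demand assigned to the nearer of the two):
  {α, β}: total = 1296.0
  {β, γ}: total = 1370.7
  {α, δ}: total = 1482.9
  {γ, δ}: total = 1566.6
  {α, γ}: total = 1853.6
  {β, δ}: total = 2697.4
Best pair: {α, β} with total 1296.0.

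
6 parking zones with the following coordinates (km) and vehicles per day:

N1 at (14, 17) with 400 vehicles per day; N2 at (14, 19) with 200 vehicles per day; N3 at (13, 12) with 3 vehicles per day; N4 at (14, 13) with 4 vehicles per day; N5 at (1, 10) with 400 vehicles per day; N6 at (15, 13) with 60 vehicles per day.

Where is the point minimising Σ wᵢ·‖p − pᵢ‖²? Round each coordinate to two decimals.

(9.18, 14.50)

The minimiser of Σwᵢ‖p−pᵢ‖² is the weighted centroid p* = (Σwᵢpᵢ)/(Σwᵢ).
Σwᵢ = 1067.
Σwᵢxᵢ = 400·14 + 200·14 + 3·13 + 4·14 + 400·1 + 60·15 = 9795.
Σwᵢyᵢ = 400·17 + 200·19 + 3·12 + 4·13 + 400·10 + 60·13 = 15468.
x* = 9795/1067 = 9.18, y* = 15468/1067 = 14.50.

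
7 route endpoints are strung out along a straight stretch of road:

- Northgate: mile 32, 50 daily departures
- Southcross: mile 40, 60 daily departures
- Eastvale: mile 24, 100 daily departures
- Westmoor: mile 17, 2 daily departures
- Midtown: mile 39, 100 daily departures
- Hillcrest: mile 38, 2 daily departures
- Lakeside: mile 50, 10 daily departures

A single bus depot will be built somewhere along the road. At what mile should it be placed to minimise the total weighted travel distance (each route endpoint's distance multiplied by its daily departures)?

x = 39

For a sum of weighted absolute distances on a line, the optimum is the weighted median (not the mean). Total weight W = 324; half-weight = 162.
Sort by position and accumulate weight:
  mile 17 (Westmoor, w=2) → cum 2
  mile 24 (Eastvale, w=100) → cum 102
  mile 32 (Northgate, w=50) → cum 152
  mile 38 (Hillcrest, w=2) → cum 154
  mile 39 (Midtown, w=100) → cum 254  ≥ 162 → median here
  mile 40 (Southcross, w=60) → cum 314
  mile 50 (Lakeside, w=10) → cum 324
Optimal location: mile 39.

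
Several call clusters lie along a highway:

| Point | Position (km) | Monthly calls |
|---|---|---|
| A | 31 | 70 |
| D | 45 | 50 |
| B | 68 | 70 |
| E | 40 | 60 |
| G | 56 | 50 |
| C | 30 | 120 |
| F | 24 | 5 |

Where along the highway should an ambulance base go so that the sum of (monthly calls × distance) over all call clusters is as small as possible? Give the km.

x = 40

For a sum of weighted absolute distances on a line, the optimum is the weighted median (not the mean). Total weight W = 425; half-weight = 212.5.
Sort by position and accumulate weight:
  km 24 (F, w=5) → cum 5
  km 30 (C, w=120) → cum 125
  km 31 (A, w=70) → cum 195
  km 40 (E, w=60) → cum 255  ≥ 212.5 → median here
  km 45 (D, w=50) → cum 305
  km 56 (G, w=50) → cum 355
  km 68 (B, w=70) → cum 425
Optimal location: km 40.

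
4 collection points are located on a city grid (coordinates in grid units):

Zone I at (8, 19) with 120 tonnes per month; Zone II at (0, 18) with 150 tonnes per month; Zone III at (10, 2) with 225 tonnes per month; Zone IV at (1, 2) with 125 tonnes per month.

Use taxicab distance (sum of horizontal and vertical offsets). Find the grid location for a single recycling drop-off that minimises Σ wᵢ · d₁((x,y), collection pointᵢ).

(8, 2)

Manhattan distance separates: Σwᵢ(|x−xᵢ|+|y−yᵢ|) = Σwᵢ|x−xᵢ| + Σwᵢ|y−yᵢ|, so x and y are optimised independently as 1-D weighted medians.
Total weight W = 620; half = 310.
x-coordinate, sorted with cumulative weight:
  x=0 (Zone II, w=150) cum 150
  x=1 (Zone IV, w=125) cum 275
  x=8 (Zone I, w=120) cum 395  ← median
  x=10 (Zone III, w=225) cum 620
⇒ x* = 8
y-coordinate, sorted with cumulative weight:
  y=2 (Zone III, w=225) cum 225
  y=2 (Zone IV, w=125) cum 350  ← median
  y=18 (Zone II, w=150) cum 500
  y=19 (Zone I, w=120) cum 620
⇒ y* = 2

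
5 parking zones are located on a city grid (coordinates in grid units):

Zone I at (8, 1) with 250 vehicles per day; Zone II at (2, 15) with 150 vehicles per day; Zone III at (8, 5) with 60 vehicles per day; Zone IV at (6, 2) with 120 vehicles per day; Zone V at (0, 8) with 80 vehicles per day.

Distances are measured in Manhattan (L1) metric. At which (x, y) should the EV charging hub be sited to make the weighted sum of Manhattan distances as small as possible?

(6, 2)

Manhattan distance separates: Σwᵢ(|x−xᵢ|+|y−yᵢ|) = Σwᵢ|x−xᵢ| + Σwᵢ|y−yᵢ|, so x and y are optimised independently as 1-D weighted medians.
Total weight W = 660; half = 330.
x-coordinate, sorted with cumulative weight:
  x=0 (Zone V, w=80) cum 80
  x=2 (Zone II, w=150) cum 230
  x=6 (Zone IV, w=120) cum 350  ← median
  x=8 (Zone I, w=250) cum 600
  x=8 (Zone III, w=60) cum 660
⇒ x* = 6
y-coordinate, sorted with cumulative weight:
  y=1 (Zone I, w=250) cum 250
  y=2 (Zone IV, w=120) cum 370  ← median
  y=5 (Zone III, w=60) cum 430
  y=8 (Zone V, w=80) cum 510
  y=15 (Zone II, w=150) cum 660
⇒ y* = 2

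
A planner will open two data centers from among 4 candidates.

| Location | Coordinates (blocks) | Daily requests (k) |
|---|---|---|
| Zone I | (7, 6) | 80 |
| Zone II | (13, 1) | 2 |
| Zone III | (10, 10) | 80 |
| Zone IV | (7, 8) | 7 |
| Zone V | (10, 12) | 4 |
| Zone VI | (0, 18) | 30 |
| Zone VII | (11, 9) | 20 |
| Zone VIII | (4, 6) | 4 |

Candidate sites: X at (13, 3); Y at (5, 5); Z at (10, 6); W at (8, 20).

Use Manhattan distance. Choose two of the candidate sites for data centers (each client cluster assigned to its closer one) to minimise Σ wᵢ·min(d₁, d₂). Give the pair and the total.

Evaluate every pair (each demand assigned to the nearer of the two):
  {Z, W}: total = 1039
  {Y, Z}: total = 1263
  {X, Z}: total = 1387
  {Y, W}: total = 1647
  {X, Y}: total = 1835
  {X, W}: total = 2149
Best pair: {Z, W} with total 1039.

{Z, W}, total 1039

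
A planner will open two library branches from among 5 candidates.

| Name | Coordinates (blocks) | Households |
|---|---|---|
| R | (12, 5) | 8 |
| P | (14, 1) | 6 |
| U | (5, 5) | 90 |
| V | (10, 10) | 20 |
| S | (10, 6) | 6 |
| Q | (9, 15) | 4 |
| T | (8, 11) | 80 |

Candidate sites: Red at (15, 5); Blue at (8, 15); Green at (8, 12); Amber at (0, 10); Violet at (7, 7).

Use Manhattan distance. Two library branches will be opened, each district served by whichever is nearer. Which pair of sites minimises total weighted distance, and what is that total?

Evaluate every pair (each demand assigned to the nearer of the two):
  {Green, Violet}: total = 694
  {Blue, Violet}: total = 962
  {Red, Violet}: total = 998
  {Amber, Violet}: total = 1078
  {Red, Green}: total = 1166
  {Blue, Green}: total = 1302
  {Green, Amber}: total = 1314
  {Red, Blue}: total = 1454
  {Blue, Amber}: total = 1662
  {Red, Amber}: total = 1966
Best pair: {Green, Violet} with total 694.

{Green, Violet}, total 694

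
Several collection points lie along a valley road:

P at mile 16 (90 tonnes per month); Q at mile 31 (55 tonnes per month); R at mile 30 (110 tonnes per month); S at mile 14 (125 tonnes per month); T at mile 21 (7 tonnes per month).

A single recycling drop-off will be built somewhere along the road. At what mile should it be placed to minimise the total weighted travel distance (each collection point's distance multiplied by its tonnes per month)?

For a sum of weighted absolute distances on a line, the optimum is the weighted median (not the mean). Total weight W = 387; half-weight = 193.5.
Sort by position and accumulate weight:
  mile 14 (S, w=125) → cum 125
  mile 16 (P, w=90) → cum 215  ≥ 193.5 → median here
  mile 21 (T, w=7) → cum 222
  mile 30 (R, w=110) → cum 332
  mile 31 (Q, w=55) → cum 387
Optimal location: mile 16.

x = 16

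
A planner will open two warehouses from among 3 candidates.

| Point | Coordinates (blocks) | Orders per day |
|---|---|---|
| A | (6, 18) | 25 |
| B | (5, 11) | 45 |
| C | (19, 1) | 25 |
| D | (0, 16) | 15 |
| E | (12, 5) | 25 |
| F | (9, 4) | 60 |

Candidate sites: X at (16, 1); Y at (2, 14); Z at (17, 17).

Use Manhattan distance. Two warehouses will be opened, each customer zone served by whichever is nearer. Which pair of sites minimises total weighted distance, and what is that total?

Evaluate every pair (each demand assigned to the nearer of the two):
  {X, Y}: total = 1405
  {X, Z}: total = 2255
  {Y, Z}: total = 2425
Best pair: {X, Y} with total 1405.

{X, Y}, total 1405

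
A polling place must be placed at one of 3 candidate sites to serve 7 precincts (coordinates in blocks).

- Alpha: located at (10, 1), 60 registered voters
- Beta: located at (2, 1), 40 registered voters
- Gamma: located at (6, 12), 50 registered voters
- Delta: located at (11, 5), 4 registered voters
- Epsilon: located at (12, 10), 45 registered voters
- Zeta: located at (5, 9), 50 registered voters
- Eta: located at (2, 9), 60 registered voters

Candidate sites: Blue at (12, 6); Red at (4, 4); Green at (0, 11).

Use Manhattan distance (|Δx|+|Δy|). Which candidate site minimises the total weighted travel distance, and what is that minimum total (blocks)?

Red, total 2622 blocks

Total weighted distance at each candidate:
  Blue (12, 6): total = 3088
  Red (4, 4): total = 2622
  Green (0, 11): total = 3273
Minimum is at Red with total 2622 blocks.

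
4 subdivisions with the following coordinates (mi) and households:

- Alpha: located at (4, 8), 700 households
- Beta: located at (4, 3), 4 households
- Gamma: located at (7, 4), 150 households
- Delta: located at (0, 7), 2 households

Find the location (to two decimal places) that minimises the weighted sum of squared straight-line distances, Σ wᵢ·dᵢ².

(4.52, 7.27)

The minimiser of Σwᵢ‖p−pᵢ‖² is the weighted centroid p* = (Σwᵢpᵢ)/(Σwᵢ).
Σwᵢ = 856.
Σwᵢxᵢ = 700·4 + 4·4 + 150·7 + 2·0 = 3866.
Σwᵢyᵢ = 700·8 + 4·3 + 150·4 + 2·7 = 6226.
x* = 3866/856 = 4.52, y* = 6226/856 = 7.27.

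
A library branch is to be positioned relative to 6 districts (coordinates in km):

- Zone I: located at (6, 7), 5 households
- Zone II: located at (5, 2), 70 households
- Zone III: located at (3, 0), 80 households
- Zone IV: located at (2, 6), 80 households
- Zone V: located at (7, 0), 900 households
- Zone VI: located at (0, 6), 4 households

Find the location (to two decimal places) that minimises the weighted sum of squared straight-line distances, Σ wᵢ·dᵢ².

(6.22, 0.60)

The minimiser of Σwᵢ‖p−pᵢ‖² is the weighted centroid p* = (Σwᵢpᵢ)/(Σwᵢ).
Σwᵢ = 1139.
Σwᵢxᵢ = 5·6 + 70·5 + 80·3 + 80·2 + 900·7 + 4·0 = 7080.
Σwᵢyᵢ = 5·7 + 70·2 + 80·0 + 80·6 + 900·0 + 4·6 = 679.
x* = 7080/1139 = 6.22, y* = 679/1139 = 0.60.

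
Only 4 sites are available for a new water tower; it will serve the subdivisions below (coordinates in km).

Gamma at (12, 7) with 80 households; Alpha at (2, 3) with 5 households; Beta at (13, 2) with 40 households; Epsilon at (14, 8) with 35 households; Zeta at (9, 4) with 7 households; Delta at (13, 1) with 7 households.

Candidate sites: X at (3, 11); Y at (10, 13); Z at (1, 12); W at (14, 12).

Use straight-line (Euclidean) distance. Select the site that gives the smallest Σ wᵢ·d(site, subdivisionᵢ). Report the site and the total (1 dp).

Total weighted distance at each candidate:
  X (3, 11): total = 1929.0
  Y (10, 13): total = 1400.1
  Z (1, 12): total = 2305.9
  W (14, 12): total = 1191.2
Minimum is at W with total 1191.2 km.

W, total 1191.2 km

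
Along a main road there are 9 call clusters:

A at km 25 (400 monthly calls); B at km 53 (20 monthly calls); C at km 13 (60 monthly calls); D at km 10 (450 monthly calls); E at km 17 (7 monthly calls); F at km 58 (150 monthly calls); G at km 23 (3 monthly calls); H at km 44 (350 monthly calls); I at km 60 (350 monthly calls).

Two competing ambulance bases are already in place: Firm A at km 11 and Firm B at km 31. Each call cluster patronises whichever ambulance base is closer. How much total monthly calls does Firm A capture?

517

The indifferent point is the midpoint (11+31)/2 = 21; call clusters left of it (closer to Firm A at 11) go to Firm A, those right go to Firm B.
  D at 10 (w=450) → Firm A
  C at 13 (w=60) → Firm A
  E at 17 (w=7) → Firm A
  G at 23 (w=3) → Firm B
  A at 25 (w=400) → Firm B
  H at 44 (w=350) → Firm B
  B at 53 (w=20) → Firm B
  F at 58 (w=150) → Firm B
  I at 60 (w=350) → Firm B
Firm A captures 517; Firm B captures 1273.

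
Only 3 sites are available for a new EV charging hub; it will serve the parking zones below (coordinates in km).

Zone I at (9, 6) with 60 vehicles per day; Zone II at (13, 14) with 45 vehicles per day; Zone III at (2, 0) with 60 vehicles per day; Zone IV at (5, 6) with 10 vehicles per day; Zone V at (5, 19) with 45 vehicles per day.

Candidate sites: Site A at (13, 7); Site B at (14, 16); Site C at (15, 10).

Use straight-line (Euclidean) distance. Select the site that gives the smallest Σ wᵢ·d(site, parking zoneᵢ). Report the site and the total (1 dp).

Site A, total 2074.3 km

Total weighted distance at each candidate:
  Site A (13, 7): total = 2074.3
  Site B (14, 16): total = 2532.9
  Site C (15, 10): total = 2331.1
Minimum is at Site A with total 2074.3 km.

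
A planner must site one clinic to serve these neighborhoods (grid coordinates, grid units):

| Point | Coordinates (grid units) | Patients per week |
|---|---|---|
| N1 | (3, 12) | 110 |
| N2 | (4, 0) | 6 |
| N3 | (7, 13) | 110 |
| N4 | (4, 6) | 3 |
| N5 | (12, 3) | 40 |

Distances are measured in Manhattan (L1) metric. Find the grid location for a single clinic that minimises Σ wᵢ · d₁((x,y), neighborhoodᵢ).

Manhattan distance separates: Σwᵢ(|x−xᵢ|+|y−yᵢ|) = Σwᵢ|x−xᵢ| + Σwᵢ|y−yᵢ|, so x and y are optimised independently as 1-D weighted medians.
Total weight W = 269; half = 134.5.
x-coordinate, sorted with cumulative weight:
  x=3 (N1, w=110) cum 110
  x=4 (N2, w=6) cum 116
  x=4 (N4, w=3) cum 119
  x=7 (N3, w=110) cum 229  ← median
  x=12 (N5, w=40) cum 269
⇒ x* = 7
y-coordinate, sorted with cumulative weight:
  y=0 (N2, w=6) cum 6
  y=3 (N5, w=40) cum 46
  y=6 (N4, w=3) cum 49
  y=12 (N1, w=110) cum 159  ← median
  y=13 (N3, w=110) cum 269
⇒ y* = 12

(7, 12)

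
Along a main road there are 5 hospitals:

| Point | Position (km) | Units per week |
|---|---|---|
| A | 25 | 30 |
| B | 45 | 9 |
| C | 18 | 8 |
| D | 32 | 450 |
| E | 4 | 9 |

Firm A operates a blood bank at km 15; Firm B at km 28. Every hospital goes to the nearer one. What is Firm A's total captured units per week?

17

The indifferent point is the midpoint (15+28)/2 = 21.5; hospitals left of it (closer to Firm A at 15) go to Firm A, those right go to Firm B.
  E at 4 (w=9) → Firm A
  C at 18 (w=8) → Firm A
  A at 25 (w=30) → Firm B
  D at 32 (w=450) → Firm B
  B at 45 (w=9) → Firm B
Firm A captures 17; Firm B captures 489.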